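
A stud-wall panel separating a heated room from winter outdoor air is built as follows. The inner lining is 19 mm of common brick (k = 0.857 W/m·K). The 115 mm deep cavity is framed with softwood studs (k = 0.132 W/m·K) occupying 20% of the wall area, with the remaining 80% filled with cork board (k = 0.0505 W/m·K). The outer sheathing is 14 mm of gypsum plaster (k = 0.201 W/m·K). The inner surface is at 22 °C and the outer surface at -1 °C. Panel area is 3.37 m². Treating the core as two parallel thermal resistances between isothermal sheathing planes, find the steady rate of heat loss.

Sheathing layers in series; stud and cavity paths in parallel between them.
R_inner = 0.019/(0.857×3.37) = 0.006579 K/W
R_stud  = 0.115/(0.132×0.2×3.37) = 1.293 K/W
R_cav   = 0.115/(0.0505×0.8×3.37) = 0.8447 K/W
1/R_core = 1/R_stud + 1/R_cav → R_core = 0.5108 K/W
R_outer = 0.014/(0.201×3.37) = 0.02067 K/W
R_total = 0.5381 K/W
Q = ΔT/R_total = 23/0.5381

Q ≈ 42.7 W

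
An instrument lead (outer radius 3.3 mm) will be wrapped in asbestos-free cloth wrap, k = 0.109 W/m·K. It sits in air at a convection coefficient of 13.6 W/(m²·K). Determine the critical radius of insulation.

For a cylinder r_cr = k/h = 0.109/13.6
r_cr = 8.01 mm; since the bare radius (3.3 mm) is below r_cr, adding a thin layer of insulation will *increase* heat loss.

r_cr ≈ 8.01 mm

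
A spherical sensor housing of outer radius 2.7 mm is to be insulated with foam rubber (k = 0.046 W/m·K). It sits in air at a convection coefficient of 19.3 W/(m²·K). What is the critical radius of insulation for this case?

For a sphere r_cr = 2k/h = 2×0.046/19.3
r_cr = 4.77 mm; since the bare radius (2.7 mm) is below r_cr, adding a thin layer of insulation will *increase* heat loss.

r_cr ≈ 4.77 mm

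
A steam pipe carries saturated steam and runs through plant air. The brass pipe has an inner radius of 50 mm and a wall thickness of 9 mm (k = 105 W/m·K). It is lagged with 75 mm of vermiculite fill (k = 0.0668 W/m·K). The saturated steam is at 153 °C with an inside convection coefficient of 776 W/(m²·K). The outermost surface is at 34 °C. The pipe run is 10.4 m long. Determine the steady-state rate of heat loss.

For a radial system each layer contributes R = ln(r_out/r_in)/(2πkL); films add R = 1/(hA).
R_inner film = 1/(h_i·2πr₁L) = 1/(776×2π×0.05×10.4) = 3.944×10^-4 K/W
R_brass pipe wall = ln(59/50)/(2π×105×10.4) = 2.412×10^-5 K/W
R_vermiculite fill = ln(134/59)/(2π×0.0668×10.4) = 0.1879 K/W
R_total = 0.1883 K/W
Q = ΔT/R_total = 119/0.1883

Q ≈ 632 W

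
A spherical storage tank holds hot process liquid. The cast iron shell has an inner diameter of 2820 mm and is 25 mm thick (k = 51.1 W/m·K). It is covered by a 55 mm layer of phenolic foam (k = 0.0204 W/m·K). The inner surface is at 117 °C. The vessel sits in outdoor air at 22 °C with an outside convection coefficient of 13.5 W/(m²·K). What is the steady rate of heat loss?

Q ≈ 922 W

Each spherical layer contributes R = (1/r_i − 1/r_o)/(4πk):
R_cast iron shell = (1/1.41 − 1/1.435)/(4π×51.1) = 1.924×10^-5 K/W
R_phenolic foam = (1/1.435 − 1/1.49)/(4π×0.0204) = 0.1003 K/W
R_outer film = 1/(h·4πr_o²) = 1/(13.5×4π×1.49²) = 0.002655 K/W
R_total = 0.103 K/W
Q = ΔT/R_total = 95/0.103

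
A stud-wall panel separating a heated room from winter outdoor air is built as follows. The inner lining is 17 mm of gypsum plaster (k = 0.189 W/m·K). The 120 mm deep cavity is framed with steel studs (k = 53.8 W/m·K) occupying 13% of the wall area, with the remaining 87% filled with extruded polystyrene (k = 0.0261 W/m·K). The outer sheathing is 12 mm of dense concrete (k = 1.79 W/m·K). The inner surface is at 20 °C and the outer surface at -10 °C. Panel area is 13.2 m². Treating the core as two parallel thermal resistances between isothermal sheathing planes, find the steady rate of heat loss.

Q ≈ 3480 W

Sheathing layers in series; stud and cavity paths in parallel between them.
R_inner = 0.017/(0.189×13.2) = 0.006814 K/W
R_stud  = 0.12/(53.8×0.13×13.2) = 0.0013 K/W
R_cav   = 0.12/(0.0261×0.87×13.2) = 0.4004 K/W
1/R_core = 1/R_stud + 1/R_cav → R_core = 0.001296 K/W
R_outer = 0.012/(1.79×13.2) = 5.079×10^-4 K/W
R_total = 0.008618 K/W
Q = ΔT/R_total = 30/0.008618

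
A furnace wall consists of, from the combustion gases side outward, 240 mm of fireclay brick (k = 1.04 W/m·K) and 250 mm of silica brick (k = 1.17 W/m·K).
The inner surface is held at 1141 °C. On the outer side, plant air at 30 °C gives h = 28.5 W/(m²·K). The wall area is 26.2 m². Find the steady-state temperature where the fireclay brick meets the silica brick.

T ≈ 606 °C

Treating each layer as a thermal resistance in series:
R_fireclay brick = L/(kA) = 0.24/(1.04×26.2) = 0.008808 K/W
R_silica brick = L/(kA) = 0.25/(1.17×26.2) = 0.008156 K/W
R_outer film = 1/(h_o·A) = 1/(28.5×26.2) = 0.001339 K/W
R_total = 0.0183 K/W;  Q = ΔT/R_total = 1111/0.0183 = 60700 W
T_interface = T_inner − Q·ΣR(inner→interface) = 1141 − 60700×0.008808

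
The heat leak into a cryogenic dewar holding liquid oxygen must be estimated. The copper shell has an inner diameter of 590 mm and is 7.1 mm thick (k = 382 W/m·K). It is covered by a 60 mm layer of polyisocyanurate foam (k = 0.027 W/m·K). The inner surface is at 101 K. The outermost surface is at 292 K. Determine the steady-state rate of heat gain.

Q ≈ 118 W

Radial (spherical) resistances in series:
R_copper shell = (1/0.295 − 1/0.3021)/(4π×382) = 1.66×10^-5 K/W
R_polyisocyanurate foam = (1/0.3021 − 1/0.3621)/(4π×0.027) = 1.617 K/W
R_total = 1.617 K/W
Q = ΔT/R_total = 191/1.617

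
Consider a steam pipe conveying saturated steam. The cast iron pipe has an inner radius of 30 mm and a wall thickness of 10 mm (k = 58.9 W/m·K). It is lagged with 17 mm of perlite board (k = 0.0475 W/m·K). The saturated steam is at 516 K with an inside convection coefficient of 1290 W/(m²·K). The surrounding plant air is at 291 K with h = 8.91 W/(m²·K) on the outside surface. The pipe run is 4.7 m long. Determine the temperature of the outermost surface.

T ≈ 338 K

Per-layer cylindrical resistances, series-summed:
R_inner film = 1/(h_i·2πr₁L) = 1/(1290×2π×0.03×4.7) = 8.75×10^-4 K/W
R_cast iron pipe wall = ln(40/30)/(2π×58.9×4.7) = 1.654×10^-4 K/W
R_perlite board = ln(57/40)/(2π×0.0475×4.7) = 0.2525 K/W
R_outer film = 1/(h_o·2πr_oL) = 1/(8.91×2π×0.057×4.7) = 0.06668 K/W
R_total = 0.3202 K/W
Q = ΔT/R_total = 225/0.3202
Q = 703 W
T_interface = T_inner − Q·ΣR(inner→interface) = 516 − 703×0.2535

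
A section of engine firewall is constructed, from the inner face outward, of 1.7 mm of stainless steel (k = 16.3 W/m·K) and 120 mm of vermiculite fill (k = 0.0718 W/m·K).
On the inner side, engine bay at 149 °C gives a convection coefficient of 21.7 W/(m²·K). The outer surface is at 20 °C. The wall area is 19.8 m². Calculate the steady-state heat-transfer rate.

Q ≈ 1490 W

Using the resistance-network approach (series):
R_inner film = 1/(h_i·A) = 1/(21.7×19.8) = 0.002327 K/W
R_stainless steel = L/(kA) = 0.0017/(16.3×19.8) = 5.267×10^-6 K/W
R_vermiculite fill = L/(kA) = 0.12/(0.0718×19.8) = 0.08441 K/W
R_total = 0.08674 K/W
Q = ΔT / R_total = 129 / 0.08674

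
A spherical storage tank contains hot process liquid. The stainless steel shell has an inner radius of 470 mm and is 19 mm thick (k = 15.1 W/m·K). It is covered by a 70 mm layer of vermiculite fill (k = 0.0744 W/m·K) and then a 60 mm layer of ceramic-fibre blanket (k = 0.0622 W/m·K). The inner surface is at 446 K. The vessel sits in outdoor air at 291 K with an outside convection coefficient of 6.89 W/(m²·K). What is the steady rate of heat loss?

For a spherical shell R = (1/r₁ − 1/r₂)/(4πk); film R = 1/(h·4πr²). In series:
R_stainless steel shell = (1/0.47 − 1/0.489)/(4π×15.1) = 4.357×10^-4 K/W
R_vermiculite fill = (1/0.489 − 1/0.559)/(4π×0.0744) = 0.2739 K/W
R_ceramic-fibre blanket = (1/0.559 − 1/0.619)/(4π×0.0622) = 0.2218 K/W
R_outer film = 1/(h·4πr_o²) = 1/(6.89×4π×0.619²) = 0.03014 K/W
R_total = 0.5263 K/W
Q = ΔT/R_total = 155/0.5263

Q ≈ 294 W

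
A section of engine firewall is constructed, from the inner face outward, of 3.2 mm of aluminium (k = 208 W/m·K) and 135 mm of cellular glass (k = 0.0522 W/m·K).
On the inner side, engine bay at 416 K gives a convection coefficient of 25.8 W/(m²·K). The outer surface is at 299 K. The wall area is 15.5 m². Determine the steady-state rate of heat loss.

Q ≈ 691 W

Model the wall as resistances in series:
R_inner film = 1/(h_i·A) = 1/(25.8×15.5) = 0.002501 K/W
R_aluminium = L/(kA) = 0.0032/(208×15.5) = 9.926×10^-7 K/W
R_cellular glass = L/(kA) = 0.135/(0.0522×15.5) = 0.1669 K/W
R_total = 0.1694 K/W
Q = ΔT / R_total = 117 / 0.1694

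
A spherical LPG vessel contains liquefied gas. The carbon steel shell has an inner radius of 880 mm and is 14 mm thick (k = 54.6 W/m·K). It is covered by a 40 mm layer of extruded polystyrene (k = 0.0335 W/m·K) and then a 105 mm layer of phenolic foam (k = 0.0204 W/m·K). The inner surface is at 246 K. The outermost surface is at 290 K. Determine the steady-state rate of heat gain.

Q ≈ 82.1 W

Each spherical layer contributes R = (1/r_i − 1/r_o)/(4πk):
R_carbon steel shell = (1/0.88 − 1/0.894)/(4π×54.6) = 2.594×10^-5 K/W
R_extruded polystyrene = (1/0.894 − 1/0.934)/(4π×0.0335) = 0.1138 K/W
R_phenolic foam = (1/0.934 − 1/1.039)/(4π×0.0204) = 0.4221 K/W
R_total = 0.5359 K/W
Q = ΔT/R_total = 44/0.5359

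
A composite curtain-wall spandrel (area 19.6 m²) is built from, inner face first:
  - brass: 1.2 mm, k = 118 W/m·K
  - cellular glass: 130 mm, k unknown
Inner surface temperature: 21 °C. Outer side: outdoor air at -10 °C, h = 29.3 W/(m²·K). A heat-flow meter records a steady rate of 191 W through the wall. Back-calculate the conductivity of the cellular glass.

k ≈ 0.0413 W/(m·K)

Treating each layer as a thermal resistance in series:
R_brass = L/(kA) = 0.0012/(118×19.6) = 5.189×10^-7 K/W
R_outer film = 1/(h_o·A) = 1/(29.3×19.6) = 0.001741 K/W
Sum of known resistances R_other = 0.001742 K/W
Total R = ΔT/Q = 31/191 = 0.1623 K/W
R_cellular glass = R_total − R_other = 0.1606 K/W
k = L/(R·A) = 0.13/(0.1606×19.6)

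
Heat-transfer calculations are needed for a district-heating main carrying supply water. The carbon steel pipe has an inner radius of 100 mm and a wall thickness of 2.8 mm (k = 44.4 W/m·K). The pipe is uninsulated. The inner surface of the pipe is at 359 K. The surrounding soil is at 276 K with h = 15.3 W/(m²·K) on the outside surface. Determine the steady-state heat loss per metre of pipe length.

Treating each annulus and film as a series resistance:
R_carbon steel pipe wall = ln(102.8/100)/(2π×44.4×1) = 9.899×10^-5 K/W
R_outer film = 1/(h_o·2πr_oL) = 1/(15.3×2π×0.1028×1) = 0.1012 K/W
R_total = 0.1013 K/W
Q = ΔT/R_total = 83/0.1013

q′ ≈ 819 W/m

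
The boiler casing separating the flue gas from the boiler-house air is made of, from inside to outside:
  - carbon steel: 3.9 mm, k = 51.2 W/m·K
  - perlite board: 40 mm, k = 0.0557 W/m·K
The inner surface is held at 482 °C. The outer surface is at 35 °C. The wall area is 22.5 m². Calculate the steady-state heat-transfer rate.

Treating each layer as a thermal resistance in series:
R_carbon steel = L/(kA) = 0.0039/(51.2×22.5) = 3.385×10^-6 K/W
R_perlite board = L/(kA) = 0.04/(0.0557×22.5) = 0.03192 K/W
R_total = 0.03192 K/W
Q = ΔT / R_total = 447 / 0.03192

Q ≈ 14000 W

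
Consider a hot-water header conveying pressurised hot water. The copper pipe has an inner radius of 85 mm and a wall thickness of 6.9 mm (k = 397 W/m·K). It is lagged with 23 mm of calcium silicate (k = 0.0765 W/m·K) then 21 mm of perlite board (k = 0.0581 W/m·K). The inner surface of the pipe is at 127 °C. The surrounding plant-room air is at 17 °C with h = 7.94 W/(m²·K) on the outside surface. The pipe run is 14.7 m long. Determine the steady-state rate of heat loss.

For a radial system each layer contributes R = ln(r_out/r_in)/(2πkL); films add R = 1/(hA).
R_copper pipe wall = ln(91.9/85)/(2π×397×14.7) = 2.129×10^-6 K/W
R_calcium silicate = ln(114.9/91.9)/(2π×0.0765×14.7) = 0.03161 K/W
R_perlite board = ln(135.9/114.9)/(2π×0.0581×14.7) = 0.03128 K/W
R_outer film = 1/(h_o·2πr_oL) = 1/(7.94×2π×0.1359×14.7) = 0.01003 K/W
R_total = 0.07293 K/W
Q = ΔT/R_total = 110/0.07293

Q ≈ 1510 W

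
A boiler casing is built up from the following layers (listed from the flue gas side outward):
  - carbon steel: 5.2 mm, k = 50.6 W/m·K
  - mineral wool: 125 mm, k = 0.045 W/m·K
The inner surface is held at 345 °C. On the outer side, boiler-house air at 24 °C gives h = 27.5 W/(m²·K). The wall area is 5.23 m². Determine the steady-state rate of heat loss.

Q ≈ 597 W

Model the wall as resistances in series:
R_carbon steel = L/(kA) = 0.0052/(50.6×5.23) = 1.965×10^-5 K/W
R_mineral wool = L/(kA) = 0.125/(0.045×5.23) = 0.5311 K/W
R_outer film = 1/(h_o·A) = 1/(27.5×5.23) = 0.006953 K/W
R_total = 0.5381 K/W
Q = ΔT / R_total = 321 / 0.5381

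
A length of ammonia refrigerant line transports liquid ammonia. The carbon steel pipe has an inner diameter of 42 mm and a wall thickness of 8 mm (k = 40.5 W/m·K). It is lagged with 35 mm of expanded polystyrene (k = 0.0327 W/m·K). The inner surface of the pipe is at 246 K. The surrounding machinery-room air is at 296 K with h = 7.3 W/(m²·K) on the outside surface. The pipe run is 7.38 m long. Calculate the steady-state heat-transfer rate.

Per-layer cylindrical resistances, series-summed:
R_carbon steel pipe wall = ln(29/21)/(2π×40.5×7.38) = 1.719×10^-4 K/W
R_expanded polystyrene = ln(64/29)/(2π×0.0327×7.38) = 0.5221 K/W
R_outer film = 1/(h_o·2πr_oL) = 1/(7.3×2π×0.064×7.38) = 0.04616 K/W
R_total = 0.5684 K/W
Q = ΔT/R_total = 50/0.5684

Q ≈ 88 W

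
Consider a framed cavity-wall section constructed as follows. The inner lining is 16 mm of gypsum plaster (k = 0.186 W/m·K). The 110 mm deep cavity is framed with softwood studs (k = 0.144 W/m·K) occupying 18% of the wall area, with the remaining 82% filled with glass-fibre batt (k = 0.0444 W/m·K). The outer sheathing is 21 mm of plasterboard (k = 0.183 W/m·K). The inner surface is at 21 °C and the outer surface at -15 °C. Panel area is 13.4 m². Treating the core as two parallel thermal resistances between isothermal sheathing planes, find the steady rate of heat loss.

Q ≈ 245 W

Sheathing layers in series; stud and cavity paths in parallel between them.
R_inner = 0.016/(0.186×13.4) = 0.00642 K/W
R_stud  = 0.11/(0.144×0.18×13.4) = 0.3167 K/W
R_cav   = 0.11/(0.0444×0.82×13.4) = 0.2255 K/W
1/R_core = 1/R_stud + 1/R_cav → R_core = 0.1317 K/W
R_outer = 0.021/(0.183×13.4) = 0.008564 K/W
R_total = 0.1467 K/W
Q = ΔT/R_total = 36/0.1467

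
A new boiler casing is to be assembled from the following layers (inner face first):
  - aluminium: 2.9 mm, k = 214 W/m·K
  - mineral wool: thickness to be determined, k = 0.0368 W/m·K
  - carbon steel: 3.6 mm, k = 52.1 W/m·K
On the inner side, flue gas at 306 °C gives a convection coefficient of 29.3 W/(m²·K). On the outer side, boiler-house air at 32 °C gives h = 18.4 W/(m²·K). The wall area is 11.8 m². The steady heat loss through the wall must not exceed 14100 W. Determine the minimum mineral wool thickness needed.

L ≈ 5.18 mm

Series thermal resistances:
R_inner film = 1/(h_i·A) = 1/(29.3×11.8) = 0.002892 K/W
R_aluminium = L/(kA) = 0.0029/(214×11.8) = 1.148×10^-6 K/W
R_carbon steel = L/(kA) = 0.0036/(52.1×11.8) = 5.856×10^-6 K/W
R_outer film = 1/(h_o·A) = 1/(18.4×11.8) = 0.004606 K/W
Sum of the known resistances R_other = 0.007505 K/W
Required total resistance R_tot = ΔT/Q_allow = 274/14100 = 0.01943 K/W
R_mineral wool = R_tot − R_other = 0.01193 K/W
L = R·k·A = 0.01193×0.0368×11.8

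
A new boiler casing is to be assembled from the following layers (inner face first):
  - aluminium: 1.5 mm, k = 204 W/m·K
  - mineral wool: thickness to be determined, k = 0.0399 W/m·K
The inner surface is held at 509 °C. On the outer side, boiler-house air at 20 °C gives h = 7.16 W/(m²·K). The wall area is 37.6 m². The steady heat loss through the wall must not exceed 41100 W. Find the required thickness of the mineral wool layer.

L ≈ 12.3 mm

Using the resistance-network approach (series):
R_aluminium = L/(kA) = 0.0015/(204×37.6) = 1.956×10^-7 K/W
R_outer film = 1/(h_o·A) = 1/(7.16×37.6) = 0.003714 K/W
Sum of the known resistances R_other = 0.003715 K/W
Required total resistance R_tot = ΔT/Q_allow = 489/41100 = 0.0119 K/W
R_mineral wool = R_tot − R_other = 0.008183 K/W
L = R·k·A = 0.008183×0.0399×37.6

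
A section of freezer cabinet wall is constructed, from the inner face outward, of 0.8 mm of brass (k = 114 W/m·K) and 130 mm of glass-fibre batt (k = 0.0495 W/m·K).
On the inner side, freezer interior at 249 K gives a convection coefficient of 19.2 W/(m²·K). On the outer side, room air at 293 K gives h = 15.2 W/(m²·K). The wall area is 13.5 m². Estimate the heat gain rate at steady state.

Series thermal resistances:
R_inner film = 1/(h_i·A) = 1/(19.2×13.5) = 0.003858 K/W
R_brass = L/(kA) = 0.0008/(114×13.5) = 5.198×10^-7 K/W
R_glass-fibre batt = L/(kA) = 0.13/(0.0495×13.5) = 0.1945 K/W
R_outer film = 1/(h_o·A) = 1/(15.2×13.5) = 0.004873 K/W
R_total = 0.2033 K/W
Q = ΔT / R_total = 44 / 0.2033

Q ≈ 216 W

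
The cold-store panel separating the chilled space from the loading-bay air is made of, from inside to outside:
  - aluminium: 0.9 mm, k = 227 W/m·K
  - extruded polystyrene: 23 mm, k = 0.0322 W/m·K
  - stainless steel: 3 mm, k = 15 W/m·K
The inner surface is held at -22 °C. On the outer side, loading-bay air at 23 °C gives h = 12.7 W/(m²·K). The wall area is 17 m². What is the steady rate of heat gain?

Q ≈ 964 W

Thermal resistances in series:
R_aluminium = L/(kA) = 0.0009/(227×17) = 2.332×10^-7 K/W
R_extruded polystyrene = L/(kA) = 0.023/(0.0322×17) = 0.04202 K/W
R_stainless steel = L/(kA) = 0.003/(15×17) = 1.176×10^-5 K/W
R_outer film = 1/(h_o·A) = 1/(12.7×17) = 0.004632 K/W
R_total = 0.04666 K/W
Q = ΔT / R_total = 45 / 0.04666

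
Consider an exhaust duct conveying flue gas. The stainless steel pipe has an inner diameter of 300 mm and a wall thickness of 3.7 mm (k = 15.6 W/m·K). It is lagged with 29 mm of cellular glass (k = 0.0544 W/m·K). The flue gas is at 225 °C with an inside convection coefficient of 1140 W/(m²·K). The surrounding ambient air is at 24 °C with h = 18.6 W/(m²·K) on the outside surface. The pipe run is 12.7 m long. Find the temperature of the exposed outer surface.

T ≈ 41 °C

Cylindrical conduction, so R = ln(r₂/r₁)/(2πkL) per layer, in series:
R_inner film = 1/(h_i·2πr₁L) = 1/(1140×2π×0.15×12.7) = 7.329×10^-5 K/W
R_stainless steel pipe wall = ln(153.7/150)/(2π×15.6×12.7) = 1.957×10^-5 K/W
R_cellular glass = ln(182.7/153.7)/(2π×0.0544×12.7) = 0.03982 K/W
R_outer film = 1/(h_o·2πr_oL) = 1/(18.6×2π×0.1827×12.7) = 0.003688 K/W
R_total = 0.0436 K/W
Q = ΔT/R_total = 201/0.0436
Q = 4610 W
T_interface = T_inner − Q·ΣR(inner→interface) = 225 − 4610×0.03991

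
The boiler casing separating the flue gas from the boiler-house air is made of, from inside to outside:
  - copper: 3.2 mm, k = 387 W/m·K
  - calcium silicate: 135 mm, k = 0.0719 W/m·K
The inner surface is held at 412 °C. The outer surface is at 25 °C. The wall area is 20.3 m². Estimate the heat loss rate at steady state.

Q ≈ 4180 W

Series thermal resistances:
R_copper = L/(kA) = 0.0032/(387×20.3) = 4.073×10^-7 K/W
R_calcium silicate = L/(kA) = 0.135/(0.0719×20.3) = 0.09249 K/W
R_total = 0.09249 K/W
Q = ΔT / R_total = 387 / 0.09249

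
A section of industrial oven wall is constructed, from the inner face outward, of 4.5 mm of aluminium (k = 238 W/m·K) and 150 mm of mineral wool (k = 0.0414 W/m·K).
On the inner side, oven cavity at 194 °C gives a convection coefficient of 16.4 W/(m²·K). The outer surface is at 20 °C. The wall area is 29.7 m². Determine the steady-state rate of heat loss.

Q ≈ 1400 W

Thermal resistances in series:
R_inner film = 1/(h_i·A) = 1/(16.4×29.7) = 0.002053 K/W
R_aluminium = L/(kA) = 0.0045/(238×29.7) = 6.366×10^-7 K/W
R_mineral wool = L/(kA) = 0.15/(0.0414×29.7) = 0.122 K/W
R_total = 0.124 K/W
Q = ΔT / R_total = 174 / 0.124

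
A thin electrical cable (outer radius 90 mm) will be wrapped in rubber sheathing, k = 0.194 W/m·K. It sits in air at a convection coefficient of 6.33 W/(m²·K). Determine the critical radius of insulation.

r_cr ≈ 30.6 mm

For a cylinder r_cr = k/h = 0.194/6.33
r_cr = 30.6 mm; since the bare radius (90 mm) is above r_cr, any added insulation will reduce heat loss.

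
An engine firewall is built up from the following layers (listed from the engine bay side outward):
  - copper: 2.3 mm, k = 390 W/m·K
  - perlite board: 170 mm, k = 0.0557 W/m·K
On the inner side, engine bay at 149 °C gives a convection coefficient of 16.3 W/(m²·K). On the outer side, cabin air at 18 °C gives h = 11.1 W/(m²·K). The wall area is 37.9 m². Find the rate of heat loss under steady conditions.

Q ≈ 1550 W

Model the wall as resistances in series:
R_inner film = 1/(h_i·A) = 1/(16.3×37.9) = 0.001619 K/W
R_copper = L/(kA) = 0.0023/(390×37.9) = 1.556×10^-7 K/W
R_perlite board = L/(kA) = 0.17/(0.0557×37.9) = 0.08053 K/W
R_outer film = 1/(h_o·A) = 1/(11.1×37.9) = 0.002377 K/W
R_total = 0.08453 K/W
Q = ΔT / R_total = 131 / 0.08453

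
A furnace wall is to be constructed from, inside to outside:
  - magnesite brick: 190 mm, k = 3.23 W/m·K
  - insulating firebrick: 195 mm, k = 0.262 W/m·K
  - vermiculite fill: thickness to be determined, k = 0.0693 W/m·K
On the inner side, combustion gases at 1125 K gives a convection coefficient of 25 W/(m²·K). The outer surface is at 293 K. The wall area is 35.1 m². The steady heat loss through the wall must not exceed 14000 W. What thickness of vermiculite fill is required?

Using the resistance-network approach (series):
R_inner film = 1/(h_i·A) = 1/(25×35.1) = 0.00114 K/W
R_magnesite brick = L/(kA) = 0.19/(3.23×35.1) = 0.001676 K/W
R_insulating firebrick = L/(kA) = 0.195/(0.262×35.1) = 0.0212 K/W
Sum of the known resistances R_other = 0.02402 K/W
Required total resistance R_tot = ΔT/Q_allow = 832/14000 = 0.05943 K/W
R_vermiculite fill = R_tot − R_other = 0.03541 K/W
L = R·k·A = 0.03541×0.0693×35.1

L ≈ 86.1 mm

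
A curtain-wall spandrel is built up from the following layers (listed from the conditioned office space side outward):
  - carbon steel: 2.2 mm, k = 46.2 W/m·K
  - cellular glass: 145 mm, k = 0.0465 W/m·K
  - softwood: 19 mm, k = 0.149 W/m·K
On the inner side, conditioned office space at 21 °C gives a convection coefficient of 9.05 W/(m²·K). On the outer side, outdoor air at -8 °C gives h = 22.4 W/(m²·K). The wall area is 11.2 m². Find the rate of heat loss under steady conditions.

Model the wall as resistances in series:
R_inner film = 1/(h_i·A) = 1/(9.05×11.2) = 0.009866 K/W
R_carbon steel = L/(kA) = 0.0022/(46.2×11.2) = 4.252×10^-6 K/W
R_cellular glass = L/(kA) = 0.145/(0.0465×11.2) = 0.2784 K/W
R_softwood = L/(kA) = 0.019/(0.149×11.2) = 0.01139 K/W
R_outer film = 1/(h_o·A) = 1/(22.4×11.2) = 0.003986 K/W
R_total = 0.3037 K/W
Q = ΔT / R_total = 29 / 0.3037

Q ≈ 95.5 W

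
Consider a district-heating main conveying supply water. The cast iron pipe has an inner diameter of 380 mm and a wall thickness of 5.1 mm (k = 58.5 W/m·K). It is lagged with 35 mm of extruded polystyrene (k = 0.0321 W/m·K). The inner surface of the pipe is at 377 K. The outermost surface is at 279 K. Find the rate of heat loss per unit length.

For a radial system each layer contributes R = ln(r_out/r_in)/(2πkL); films add R = 1/(hA).
R_cast iron pipe wall = ln(195.1/190)/(2π×58.5×1) = 7.206×10^-5 K/W
R_extruded polystyrene = ln(230.1/195.1)/(2π×0.0321×1) = 0.8181 K/W
R_total = 0.8182 K/W
Q = ΔT/R_total = 98/0.8182

q′ ≈ 120 W/m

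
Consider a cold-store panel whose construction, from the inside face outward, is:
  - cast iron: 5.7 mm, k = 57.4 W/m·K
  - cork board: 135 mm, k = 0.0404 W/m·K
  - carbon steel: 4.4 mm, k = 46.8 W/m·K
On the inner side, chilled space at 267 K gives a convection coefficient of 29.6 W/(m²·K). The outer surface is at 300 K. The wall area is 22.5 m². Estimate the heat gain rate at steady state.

Q ≈ 220 W

Using the resistance-network approach (series):
R_inner film = 1/(h_i·A) = 1/(29.6×22.5) = 0.001502 K/W
R_cast iron = L/(kA) = 0.0057/(57.4×22.5) = 4.413×10^-6 K/W
R_cork board = L/(kA) = 0.135/(0.0404×22.5) = 0.1485 K/W
R_carbon steel = L/(kA) = 0.0044/(46.8×22.5) = 4.179×10^-6 K/W
R_total = 0.15 K/W
Q = ΔT / R_total = 33 / 0.15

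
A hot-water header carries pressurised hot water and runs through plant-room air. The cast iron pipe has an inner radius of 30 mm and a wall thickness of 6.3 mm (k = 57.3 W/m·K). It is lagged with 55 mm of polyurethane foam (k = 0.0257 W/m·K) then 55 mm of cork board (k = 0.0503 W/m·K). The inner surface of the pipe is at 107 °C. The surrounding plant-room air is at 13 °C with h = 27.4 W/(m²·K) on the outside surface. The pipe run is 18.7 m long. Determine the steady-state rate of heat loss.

Per-layer cylindrical resistances, series-summed:
R_cast iron pipe wall = ln(36.3/30)/(2π×57.3×18.7) = 2.831×10^-5 K/W
R_polyurethane foam = ln(91.3/36.3)/(2π×0.0257×18.7) = 0.3054 K/W
R_cork board = ln(146.3/91.3)/(2π×0.0503×18.7) = 0.07978 K/W
R_outer film = 1/(h_o·2πr_oL) = 1/(27.4×2π×0.1463×18.7) = 0.002123 K/W
R_total = 0.3874 K/W
Q = ΔT/R_total = 94/0.3874

Q ≈ 243 W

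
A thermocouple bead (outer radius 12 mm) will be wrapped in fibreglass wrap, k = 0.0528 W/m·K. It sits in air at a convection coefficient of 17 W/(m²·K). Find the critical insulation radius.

r_cr ≈ 6.21 mm

For a sphere r_cr = 2k/h = 2×0.0528/17
r_cr = 6.21 mm; since the bare radius (12 mm) is above r_cr, any added insulation will reduce heat loss.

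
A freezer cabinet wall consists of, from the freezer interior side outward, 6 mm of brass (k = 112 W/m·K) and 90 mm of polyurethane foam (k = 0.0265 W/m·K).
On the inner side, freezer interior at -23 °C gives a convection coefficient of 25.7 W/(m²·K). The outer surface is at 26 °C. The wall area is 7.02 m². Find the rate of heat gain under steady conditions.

Thermal resistances in series:
R_inner film = 1/(h_i·A) = 1/(25.7×7.02) = 0.005543 K/W
R_brass = L/(kA) = 0.006/(112×7.02) = 7.631×10^-6 K/W
R_polyurethane foam = L/(kA) = 0.09/(0.0265×7.02) = 0.4838 K/W
R_total = 0.4893 K/W
Q = ΔT / R_total = 49 / 0.4893

Q ≈ 100 W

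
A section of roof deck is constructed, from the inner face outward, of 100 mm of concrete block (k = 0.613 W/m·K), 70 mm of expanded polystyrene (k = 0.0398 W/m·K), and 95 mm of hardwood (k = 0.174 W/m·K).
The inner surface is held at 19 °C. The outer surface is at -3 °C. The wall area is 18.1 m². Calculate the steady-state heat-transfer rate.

Q ≈ 161 W

Series thermal resistances:
R_concrete block = L/(kA) = 0.1/(0.613×18.1) = 0.009013 K/W
R_expanded polystyrene = L/(kA) = 0.07/(0.0398×18.1) = 0.09717 K/W
R_hardwood = L/(kA) = 0.095/(0.174×18.1) = 0.03016 K/W
R_total = 0.1363 K/W
Q = ΔT / R_total = 22 / 0.1363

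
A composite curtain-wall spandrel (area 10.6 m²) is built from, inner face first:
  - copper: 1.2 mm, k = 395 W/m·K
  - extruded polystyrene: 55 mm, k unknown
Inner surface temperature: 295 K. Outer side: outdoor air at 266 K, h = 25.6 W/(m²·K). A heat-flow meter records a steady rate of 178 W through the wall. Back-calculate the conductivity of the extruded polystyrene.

Treating each layer as a thermal resistance in series:
R_copper = L/(kA) = 0.0012/(395×10.6) = 2.866×10^-7 K/W
R_outer film = 1/(h_o·A) = 1/(25.6×10.6) = 0.003685 K/W
Sum of known resistances R_other = 0.003685 K/W
Total R = ΔT/Q = 29/178 = 0.1629 K/W
R_extruded polystyrene = R_total − R_other = 0.1592 K/W
k = L/(R·A) = 0.055/(0.1592×10.6)

k ≈ 0.0326 W/(m·K)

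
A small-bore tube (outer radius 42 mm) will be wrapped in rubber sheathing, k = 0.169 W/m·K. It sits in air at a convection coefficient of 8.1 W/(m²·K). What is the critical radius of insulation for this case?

For a cylinder r_cr = k/h = 0.169/8.1
r_cr = 20.9 mm; since the bare radius (42 mm) is above r_cr, any added insulation will reduce heat loss.

r_cr ≈ 20.9 mm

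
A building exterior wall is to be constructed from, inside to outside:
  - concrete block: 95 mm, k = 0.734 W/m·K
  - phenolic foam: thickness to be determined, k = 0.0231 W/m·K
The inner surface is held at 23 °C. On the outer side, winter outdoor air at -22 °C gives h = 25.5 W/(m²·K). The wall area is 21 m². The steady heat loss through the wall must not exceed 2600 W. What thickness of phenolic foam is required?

Series thermal resistances:
R_concrete block = L/(kA) = 0.095/(0.734×21) = 0.006163 K/W
R_outer film = 1/(h_o·A) = 1/(25.5×21) = 0.001867 K/W
Sum of the known resistances R_other = 0.008031 K/W
Required total resistance R_tot = ΔT/Q_allow = 45/2600 = 0.01731 K/W
R_phenolic foam = R_tot − R_other = 0.009277 K/W
L = R·k·A = 0.009277×0.0231×21

L ≈ 4.5 mm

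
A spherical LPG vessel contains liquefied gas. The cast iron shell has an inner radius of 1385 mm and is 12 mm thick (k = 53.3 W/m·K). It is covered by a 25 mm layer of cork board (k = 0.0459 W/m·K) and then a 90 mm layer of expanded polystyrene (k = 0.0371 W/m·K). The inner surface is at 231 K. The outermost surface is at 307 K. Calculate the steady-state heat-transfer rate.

Q ≈ 681 W

Radial (spherical) resistances in series:
R_cast iron shell = (1/1.385 − 1/1.397)/(4π×53.3) = 9.26×10^-6 K/W
R_cork board = (1/1.397 − 1/1.422)/(4π×0.0459) = 0.02182 K/W
R_expanded polystyrene = (1/1.422 − 1/1.512)/(4π×0.0371) = 0.08979 K/W
R_total = 0.1116 K/W
Q = ΔT/R_total = 76/0.1116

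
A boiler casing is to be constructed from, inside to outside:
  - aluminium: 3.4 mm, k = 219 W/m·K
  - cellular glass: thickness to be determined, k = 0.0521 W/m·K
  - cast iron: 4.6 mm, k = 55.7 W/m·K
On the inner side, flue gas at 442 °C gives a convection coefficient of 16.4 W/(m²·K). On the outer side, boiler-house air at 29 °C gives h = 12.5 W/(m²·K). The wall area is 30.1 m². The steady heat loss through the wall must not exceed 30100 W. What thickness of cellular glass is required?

L ≈ 14.2 mm

Thermal resistances in series:
R_inner film = 1/(h_i·A) = 1/(16.4×30.1) = 0.002026 K/W
R_aluminium = L/(kA) = 0.0034/(219×30.1) = 5.158×10^-7 K/W
R_cast iron = L/(kA) = 0.0046/(55.7×30.1) = 2.744×10^-6 K/W
R_outer film = 1/(h_o·A) = 1/(12.5×30.1) = 0.002658 K/W
Sum of the known resistances R_other = 0.004687 K/W
Required total resistance R_tot = ΔT/Q_allow = 413/30100 = 0.01372 K/W
R_cellular glass = R_tot − R_other = 0.009034 K/W
L = R·k·A = 0.009034×0.0521×30.1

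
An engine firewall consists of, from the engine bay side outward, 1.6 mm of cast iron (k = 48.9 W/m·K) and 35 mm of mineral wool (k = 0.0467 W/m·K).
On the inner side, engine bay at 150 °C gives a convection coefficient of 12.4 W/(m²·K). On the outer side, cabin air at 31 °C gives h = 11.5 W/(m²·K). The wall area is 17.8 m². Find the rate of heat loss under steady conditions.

Q ≈ 2310 W

Model the wall as resistances in series:
R_inner film = 1/(h_i·A) = 1/(12.4×17.8) = 0.004531 K/W
R_cast iron = L/(kA) = 0.0016/(48.9×17.8) = 1.838×10^-6 K/W
R_mineral wool = L/(kA) = 0.035/(0.0467×17.8) = 0.0421 K/W
R_outer film = 1/(h_o·A) = 1/(11.5×17.8) = 0.004885 K/W
R_total = 0.05152 K/W
Q = ΔT / R_total = 119 / 0.05152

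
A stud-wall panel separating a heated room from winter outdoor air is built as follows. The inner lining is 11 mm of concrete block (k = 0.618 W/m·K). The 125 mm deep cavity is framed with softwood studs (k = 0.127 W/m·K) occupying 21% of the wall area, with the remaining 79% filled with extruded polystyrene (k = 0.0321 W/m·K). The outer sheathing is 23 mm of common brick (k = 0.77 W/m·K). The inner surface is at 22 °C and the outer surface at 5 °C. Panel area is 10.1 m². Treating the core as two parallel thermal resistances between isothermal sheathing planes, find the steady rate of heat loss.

Sheathing layers in series; stud and cavity paths in parallel between them.
R_inner = 0.011/(0.618×10.1) = 0.001762 K/W
R_stud  = 0.125/(0.127×0.21×10.1) = 0.4641 K/W
R_cav   = 0.125/(0.0321×0.79×10.1) = 0.488 K/W
1/R_core = 1/R_stud + 1/R_cav → R_core = 0.2379 K/W
R_outer = 0.023/(0.77×10.1) = 0.002957 K/W
R_total = 0.2426 K/W
Q = ΔT/R_total = 17/0.2426

Q ≈ 70.1 W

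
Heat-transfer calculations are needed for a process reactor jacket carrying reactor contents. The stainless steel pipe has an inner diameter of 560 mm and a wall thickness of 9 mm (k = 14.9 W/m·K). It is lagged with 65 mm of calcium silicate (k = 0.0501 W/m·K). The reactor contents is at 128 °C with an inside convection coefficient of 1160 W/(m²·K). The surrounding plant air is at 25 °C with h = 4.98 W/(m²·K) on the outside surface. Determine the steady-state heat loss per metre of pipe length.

q′ ≈ 140 W/m

Per-layer cylindrical resistances, series-summed:
R_inner film = 1/(h_i·2πr₁L) = 1/(1160×2π×0.28×1) = 4.9×10^-4 K/W
R_stainless steel pipe wall = ln(289/280)/(2π×14.9×1) = 3.379×10^-4 K/W
R_calcium silicate = ln(354/289)/(2π×0.0501×1) = 0.6445 K/W
R_outer film = 1/(h_o·2πr_oL) = 1/(4.98×2π×0.354×1) = 0.09028 K/W
R_total = 0.7356 K/W
Q = ΔT/R_total = 103/0.7356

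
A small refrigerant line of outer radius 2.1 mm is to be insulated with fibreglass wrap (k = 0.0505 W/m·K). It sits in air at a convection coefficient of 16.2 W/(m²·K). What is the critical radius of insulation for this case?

r_cr ≈ 3.12 mm

For a cylinder r_cr = k/h = 0.0505/16.2
r_cr = 3.12 mm; since the bare radius (2.1 mm) is below r_cr, adding a thin layer of insulation will *increase* heat loss.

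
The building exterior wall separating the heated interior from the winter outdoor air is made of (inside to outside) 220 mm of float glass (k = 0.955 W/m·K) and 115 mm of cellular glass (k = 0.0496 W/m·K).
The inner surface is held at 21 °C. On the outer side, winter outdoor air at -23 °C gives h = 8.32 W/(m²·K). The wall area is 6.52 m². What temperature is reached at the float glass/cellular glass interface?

Model the wall as resistances in series:
R_float glass = L/(kA) = 0.22/(0.955×6.52) = 0.03533 K/W
R_cellular glass = L/(kA) = 0.115/(0.0496×6.52) = 0.3556 K/W
R_outer film = 1/(h_o·A) = 1/(8.32×6.52) = 0.01843 K/W
R_total = 0.4094 K/W;  Q = ΔT/R_total = 44/0.4094 = 107.5 W
T_interface = T_inner − Q·ΣR(inner→interface) = 21 − 107×0.03533

T ≈ 17.2 °C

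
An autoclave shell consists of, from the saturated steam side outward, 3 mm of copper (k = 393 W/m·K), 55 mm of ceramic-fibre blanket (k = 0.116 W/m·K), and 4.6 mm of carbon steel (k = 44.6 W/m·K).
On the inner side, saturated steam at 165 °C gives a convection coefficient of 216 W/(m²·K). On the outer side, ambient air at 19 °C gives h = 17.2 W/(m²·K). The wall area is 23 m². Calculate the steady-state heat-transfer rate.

Model the wall as resistances in series:
R_inner film = 1/(h_i·A) = 1/(216×23) = 2.013×10^-4 K/W
R_copper = L/(kA) = 0.003/(393×23) = 3.319×10^-7 K/W
R_ceramic-fibre blanket = L/(kA) = 0.055/(0.116×23) = 0.02061 K/W
R_carbon steel = L/(kA) = 0.0046/(44.6×23) = 4.484×10^-6 K/W
R_outer film = 1/(h_o·A) = 1/(17.2×23) = 0.002528 K/W
R_total = 0.02335 K/W
Q = ΔT / R_total = 146 / 0.02335

Q ≈ 6250 W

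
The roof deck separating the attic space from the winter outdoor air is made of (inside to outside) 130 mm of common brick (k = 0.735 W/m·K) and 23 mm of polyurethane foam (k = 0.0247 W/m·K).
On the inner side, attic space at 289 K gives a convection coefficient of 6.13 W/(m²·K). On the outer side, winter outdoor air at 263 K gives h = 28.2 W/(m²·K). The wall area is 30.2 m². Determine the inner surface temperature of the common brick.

T ≈ 286 K

Treating each layer as a thermal resistance in series:
R_inner film = 1/(h_i·A) = 1/(6.13×30.2) = 0.005402 K/W
R_common brick = L/(kA) = 0.13/(0.735×30.2) = 0.005857 K/W
R_polyurethane foam = L/(kA) = 0.023/(0.0247×30.2) = 0.03083 K/W
R_outer film = 1/(h_o·A) = 1/(28.2×30.2) = 0.001174 K/W
R_total = 0.04327 K/W;  Q = ΔT/R_total = 26/0.04327 = 600.9 W
T_interface = T_inner − Q·ΣR(inner→interface) = 289 − 601×0.005402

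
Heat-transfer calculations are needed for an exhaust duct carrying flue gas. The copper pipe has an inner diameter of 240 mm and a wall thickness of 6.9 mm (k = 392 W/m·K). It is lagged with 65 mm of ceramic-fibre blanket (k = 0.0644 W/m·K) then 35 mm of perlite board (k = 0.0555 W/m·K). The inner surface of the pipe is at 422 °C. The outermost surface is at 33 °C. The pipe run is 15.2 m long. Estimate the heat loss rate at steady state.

Treating each annulus and film as a series resistance:
R_copper pipe wall = ln(126.9/120)/(2π×392×15.2) = 1.493×10^-6 K/W
R_ceramic-fibre blanket = ln(191.9/126.9)/(2π×0.0644×15.2) = 0.06724 K/W
R_perlite board = ln(226.9/191.9)/(2π×0.0555×15.2) = 0.03161 K/W
R_total = 0.09885 K/W
Q = ΔT/R_total = 389/0.09885

Q ≈ 3940 W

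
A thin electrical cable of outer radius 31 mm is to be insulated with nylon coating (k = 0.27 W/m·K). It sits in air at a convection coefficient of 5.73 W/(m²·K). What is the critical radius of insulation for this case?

r_cr ≈ 47.1 mm

For a cylinder r_cr = k/h = 0.27/5.73
r_cr = 47.1 mm; since the bare radius (31 mm) is below r_cr, adding a thin layer of insulation will *increase* heat loss.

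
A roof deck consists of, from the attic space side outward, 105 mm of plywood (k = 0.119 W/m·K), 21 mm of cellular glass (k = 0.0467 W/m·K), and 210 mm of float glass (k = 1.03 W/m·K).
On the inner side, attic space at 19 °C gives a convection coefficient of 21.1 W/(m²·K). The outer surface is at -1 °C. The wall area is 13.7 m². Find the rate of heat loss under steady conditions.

Using the resistance-network approach (series):
R_inner film = 1/(h_i·A) = 1/(21.1×13.7) = 0.003459 K/W
R_plywood = L/(kA) = 0.105/(0.119×13.7) = 0.06441 K/W
R_cellular glass = L/(kA) = 0.021/(0.0467×13.7) = 0.03282 K/W
R_float glass = L/(kA) = 0.21/(1.03×13.7) = 0.01488 K/W
R_total = 0.1156 K/W
Q = ΔT / R_total = 20 / 0.1156

Q ≈ 173 W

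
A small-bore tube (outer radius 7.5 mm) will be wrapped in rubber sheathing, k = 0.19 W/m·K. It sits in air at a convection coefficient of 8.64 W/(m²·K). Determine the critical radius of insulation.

For a cylinder r_cr = k/h = 0.19/8.64
r_cr = 22 mm; since the bare radius (7.5 mm) is below r_cr, adding a thin layer of insulation will *increase* heat loss.

r_cr ≈ 22 mm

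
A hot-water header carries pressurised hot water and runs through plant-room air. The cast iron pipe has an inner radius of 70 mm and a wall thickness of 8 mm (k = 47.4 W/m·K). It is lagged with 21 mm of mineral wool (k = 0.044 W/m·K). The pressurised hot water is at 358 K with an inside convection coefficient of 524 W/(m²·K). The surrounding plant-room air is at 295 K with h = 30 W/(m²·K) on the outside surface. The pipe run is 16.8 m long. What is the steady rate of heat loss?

Treating each annulus and film as a series resistance:
R_inner film = 1/(h_i·2πr₁L) = 1/(524×2π×0.07×16.8) = 2.583×10^-4 K/W
R_cast iron pipe wall = ln(78/70)/(2π×47.4×16.8) = 2.163×10^-5 K/W
R_mineral wool = ln(99/78)/(2π×0.044×16.8) = 0.05133 K/W
R_outer film = 1/(h_o·2πr_oL) = 1/(30×2π×0.099×16.8) = 0.00319 K/W
R_total = 0.0548 K/W
Q = ΔT/R_total = 63/0.0548

Q ≈ 1150 W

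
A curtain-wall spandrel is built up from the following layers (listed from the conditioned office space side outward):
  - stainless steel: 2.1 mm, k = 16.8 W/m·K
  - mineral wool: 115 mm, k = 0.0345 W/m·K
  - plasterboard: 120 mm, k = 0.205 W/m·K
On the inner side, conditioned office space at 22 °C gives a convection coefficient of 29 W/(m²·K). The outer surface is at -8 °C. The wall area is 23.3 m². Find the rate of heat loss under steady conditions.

Thermal resistances in series:
R_inner film = 1/(h_i·A) = 1/(29×23.3) = 0.00148 K/W
R_stainless steel = L/(kA) = 0.0021/(16.8×23.3) = 5.365×10^-6 K/W
R_mineral wool = L/(kA) = 0.115/(0.0345×23.3) = 0.1431 K/W
R_plasterboard = L/(kA) = 0.12/(0.205×23.3) = 0.02512 K/W
R_total = 0.1697 K/W
Q = ΔT / R_total = 30 / 0.1697

Q ≈ 177 W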